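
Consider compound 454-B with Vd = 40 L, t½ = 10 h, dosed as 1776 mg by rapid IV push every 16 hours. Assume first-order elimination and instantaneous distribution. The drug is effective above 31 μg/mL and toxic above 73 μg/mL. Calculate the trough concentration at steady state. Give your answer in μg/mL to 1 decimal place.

k = ln2/t½ = ln2/10 ≈ 0.069315 h⁻¹; fraction remaining f = e^(−kτ) = e^(−0.069315×16) ≈ 0.3299.
Accumulation ratio R = 1/(1 − f) ≈ 1/0.6701 ≈ 1.4923.
Each bolus raises the concentration by D/Vd = 1776/40 ≈ 44.400 μg/mL.
Steady-state peak Cmax,ss = C₀·R ≈ 44.400 × 1.4923 ≈ 66.258 μg/mL.
Steady-state trough Cmin,ss = Cmax,ss·f ≈ 66.258 × 0.3299 ≈ 21.859 μg/mL.
Trough 21.9 μg/mL vs MEC 31 μg/mL: subtherapeutic.

21.9 μg/mL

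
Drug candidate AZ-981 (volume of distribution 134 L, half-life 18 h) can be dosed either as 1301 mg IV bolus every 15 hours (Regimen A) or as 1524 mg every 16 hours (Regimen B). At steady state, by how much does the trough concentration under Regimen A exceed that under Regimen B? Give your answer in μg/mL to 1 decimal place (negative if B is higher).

Regimen A: f = (1/2)^(15/18) ≈ 0.5612; Cmin,ss = (1301/134)·f/(1−f) ≈ 12.417 μg/mL.
Regimen B: f = (1/2)^(16/18) ≈ 0.5400; Cmin,ss = (1524/134)·f/(1−f) ≈ 13.351 μg/mL.
Difference ≈ 12.417 − 13.351 ≈ -0.934 μg/mL.

-0.9 μg/mL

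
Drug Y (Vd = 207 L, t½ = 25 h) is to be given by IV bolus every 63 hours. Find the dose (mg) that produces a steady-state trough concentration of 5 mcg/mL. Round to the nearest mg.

τ/t½ = 63/25 ≈ 2.52, so f = (1/2)^(63/25) ≈ 0.174343.
Cmin,ss = (D/Vd)·f/(1−f), so D = Cmin,ss·Vd·(1−f)/f.
D = 5 × 207 × (1−f)/f ≈ 5 × 207 × 4.73582 ≈ 4901.57 mg.

4902 mg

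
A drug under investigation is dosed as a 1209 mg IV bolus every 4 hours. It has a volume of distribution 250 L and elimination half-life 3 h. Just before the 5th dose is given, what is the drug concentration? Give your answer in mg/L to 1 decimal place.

f = (1/2)^(τ/t½) = (1/2)^(4/3) ≈ 0.3969.
C₀ = D/Vd = 1209/250 ≈ 4.836 mg/L.
Before the 5th dose, 4 doses have been given. Superposition: Cmin = C₀·(f + f² + … + f^4).
≈ 4.836 × (0.3969 + 0.1575 + 0.0625 + 0.0248) ≈ 4.836 × 0.6417 ≈ 3.103 mg/L.

3.1 mg/L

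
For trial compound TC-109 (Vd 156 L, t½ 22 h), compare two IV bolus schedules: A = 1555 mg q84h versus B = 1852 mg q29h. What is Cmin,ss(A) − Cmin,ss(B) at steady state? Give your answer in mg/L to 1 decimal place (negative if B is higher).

-7.2 mg/L

Regimen A: f = (1/2)^(84/22) ≈ 0.0709; Cmin,ss = (1555/156)·f/(1−f) ≈ 0.761 mg/L.
Regimen B: f = (1/2)^(29/22) ≈ 0.4010; Cmin,ss = (1852/156)·f/(1−f) ≈ 7.948 mg/L.
Difference ≈ 0.761 − 7.948 ≈ -7.187 mg/L.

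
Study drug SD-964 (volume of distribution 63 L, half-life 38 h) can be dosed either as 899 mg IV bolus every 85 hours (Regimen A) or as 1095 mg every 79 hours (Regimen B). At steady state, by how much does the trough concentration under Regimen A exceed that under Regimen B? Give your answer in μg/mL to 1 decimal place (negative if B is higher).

Regimen A: f = (1/2)^(85/38) ≈ 0.2122; Cmin,ss = (899/63)·f/(1−f) ≈ 3.844 μg/mL.
Regimen B: f = (1/2)^(79/38) ≈ 0.2367; Cmin,ss = (1095/63)·f/(1−f) ≈ 5.390 μg/mL.
Difference ≈ 3.844 − 5.390 ≈ -1.546 μg/mL.

-1.5 μg/mL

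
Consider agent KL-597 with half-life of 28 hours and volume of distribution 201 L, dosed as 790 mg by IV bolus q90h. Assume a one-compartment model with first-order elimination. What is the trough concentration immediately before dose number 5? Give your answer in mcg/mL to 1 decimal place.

f = (1/2)^(τ/t½) = (1/2)^(90/28) ≈ 0.1077.
C₀ = D/Vd = 790/201 ≈ 3.930 mcg/mL.
Before the 5th dose, 4 doses have been given. Superposition: Cmin = C₀·(f + f² + … + f^4).
≈ 3.930 × (0.1077 + 0.0116 + 0.0012 + 0.0001) ≈ 3.930 × 0.1206 ≈ 0.474 mcg/mL.

0.5 mcg/mL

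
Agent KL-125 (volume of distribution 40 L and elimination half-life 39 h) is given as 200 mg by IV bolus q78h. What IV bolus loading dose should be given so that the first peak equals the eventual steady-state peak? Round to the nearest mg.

f = (1/2)^(78/39) ≈ 0.250000; accumulation ratio R = 1/(1−f) ≈ 1.33333.
Loading dose to hit Cmax,ss on first dose: D_load = D_maint·R ≈ 200 × 1.33333 ≈ 266.67 mg.

267 mg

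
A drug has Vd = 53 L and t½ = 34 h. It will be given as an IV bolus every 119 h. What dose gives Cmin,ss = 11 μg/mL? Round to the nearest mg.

τ/t½ = 119/34 ≈ 3.5, so f = (1/2)^(119/34) ≈ 0.088388.
Cmin,ss = (D/Vd)·f/(1−f), so D = Cmin,ss·Vd·(1−f)/f.
D = 11 × 53 × (1−f)/f ≈ 11 × 53 × 10.31375 ≈ 6012.92 mg.

6013 mg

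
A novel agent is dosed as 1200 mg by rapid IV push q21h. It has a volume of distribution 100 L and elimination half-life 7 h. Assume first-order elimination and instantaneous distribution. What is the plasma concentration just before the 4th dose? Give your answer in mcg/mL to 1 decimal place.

1.7 mcg/mL

f = (1/2)^(τ/t½) = (1/2)^(21/7) ≈ 0.1250.
C₀ = D/Vd = 1200/100 ≈ 12.000 mcg/mL.
Before the 4th dose, 3 doses have been given. Superposition: Cmin = C₀·(f + f² + … + f^3).
≈ 12.000 × (0.1250 + 0.0156 + 0.0020) ≈ 12.000 × 0.1426 ≈ 1.711 mcg/mL.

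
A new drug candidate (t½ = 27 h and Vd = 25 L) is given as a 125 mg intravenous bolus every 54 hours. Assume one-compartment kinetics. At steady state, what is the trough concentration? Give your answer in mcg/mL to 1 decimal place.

The dosing interval is 2 half-lives, so f = 2^(−2) = 0.25.
At steady state, R = 1/(1 − 0.25) = 4/3.
Single-dose peak C₀ = D/Vd = 125/25 = 5 mcg/mL.
Steady-state peak Cmax,ss = C₀·R = 5 × 4/3 ≈ 6.667 mcg/mL.
Steady-state trough Cmin,ss = Cmax,ss·f ≈ 6.667 × 0.25 ≈ 1.667 mcg/mL.

1.7 mcg/mL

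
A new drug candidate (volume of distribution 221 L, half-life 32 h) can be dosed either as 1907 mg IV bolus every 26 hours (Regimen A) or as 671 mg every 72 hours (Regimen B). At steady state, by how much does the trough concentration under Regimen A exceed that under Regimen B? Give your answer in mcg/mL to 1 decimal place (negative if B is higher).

Regimen A: f = (1/2)^(26/32) ≈ 0.5694; Cmin,ss = (1907/221)·f/(1−f) ≈ 11.410 mcg/mL.
Regimen B: f = (1/2)^(72/32) ≈ 0.2102; Cmin,ss = (671/221)·f/(1−f) ≈ 0.808 mcg/mL.
Difference ≈ 11.410 − 0.808 ≈ 10.602 mcg/mL.

10.6 mcg/mL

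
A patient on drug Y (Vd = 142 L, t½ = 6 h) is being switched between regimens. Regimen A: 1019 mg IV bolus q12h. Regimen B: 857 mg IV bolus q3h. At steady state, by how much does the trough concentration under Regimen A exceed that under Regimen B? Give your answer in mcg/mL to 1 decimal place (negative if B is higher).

-12.2 mcg/mL

Regimen A: f = (1/2)^(12/6) ≈ 0.2500; Cmin,ss = (1019/142)·f/(1−f) ≈ 2.392 mcg/mL.
Regimen B: f = (1/2)^(3/6) ≈ 0.7071; Cmin,ss = (857/142)·f/(1−f) ≈ 14.570 mcg/mL.
Difference ≈ 2.392 − 14.570 ≈ -12.178 mcg/mL.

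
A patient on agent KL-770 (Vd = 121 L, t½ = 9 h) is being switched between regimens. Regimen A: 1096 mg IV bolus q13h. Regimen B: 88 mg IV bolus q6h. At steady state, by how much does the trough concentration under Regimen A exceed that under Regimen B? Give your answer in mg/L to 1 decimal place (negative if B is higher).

4.0 mg/L

Regimen A: f = (1/2)^(13/9) ≈ 0.3674; Cmin,ss = (1096/121)·f/(1−f) ≈ 5.261 mg/L.
Regimen B: f = (1/2)^(6/9) ≈ 0.6300; Cmin,ss = (88/121)·f/(1−f) ≈ 1.238 mg/L.
Difference ≈ 5.261 − 1.238 ≈ 4.023 mg/L.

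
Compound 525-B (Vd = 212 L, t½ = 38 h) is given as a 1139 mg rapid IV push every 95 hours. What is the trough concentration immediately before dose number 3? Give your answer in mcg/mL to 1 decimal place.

1.1 mcg/mL

f = (1/2)^(τ/t½) = (1/2)^(95/38) ≈ 0.1768.
C₀ = D/Vd = 1139/212 ≈ 5.373 mcg/mL.
Before the 3rd dose, 2 doses have been given. Superposition: Cmin = C₀·(f + f²).
≈ 5.373 × (0.1768 + 0.0313) ≈ 5.373 × 0.2081 ≈ 1.118 mcg/mL.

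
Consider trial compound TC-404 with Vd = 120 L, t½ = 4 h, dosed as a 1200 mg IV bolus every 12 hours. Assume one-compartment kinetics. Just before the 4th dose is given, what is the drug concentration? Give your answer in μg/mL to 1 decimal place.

f = (1/2)^(τ/t½) = (1/2)^(12/4) ≈ 0.1250.
C₀ = D/Vd = 1200/120 ≈ 10.000 μg/mL.
Before the 4th dose, 3 doses have been given. Superposition: Cmin = C₀·(f + f² + … + f^3).
≈ 10.000 × (0.1250 + 0.0156 + 0.0020) ≈ 10.000 × 0.1426 ≈ 1.426 μg/mL.

1.4 μg/mL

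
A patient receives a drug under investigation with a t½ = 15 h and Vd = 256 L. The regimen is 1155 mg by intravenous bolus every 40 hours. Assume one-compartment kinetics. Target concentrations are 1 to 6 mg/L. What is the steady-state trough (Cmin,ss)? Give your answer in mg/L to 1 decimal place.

0.8 mg/L

k = ln2/t½ = ln2/15 ≈ 0.046210 h⁻¹; fraction remaining f = e^(−kτ) = e^(−0.046210×40) ≈ 0.1575.
Each bolus raises the concentration by D/Vd = 1155/256 ≈ 4.512 mg/L.
Steady-state trough Cmin,ss = C₀·f/(1−f) ≈ 4.512 × 0.1575/0.8425 ≈ 0.843 mg/L.
Trough 0.8 mg/L vs MEC 1 mg/L: subtherapeutic.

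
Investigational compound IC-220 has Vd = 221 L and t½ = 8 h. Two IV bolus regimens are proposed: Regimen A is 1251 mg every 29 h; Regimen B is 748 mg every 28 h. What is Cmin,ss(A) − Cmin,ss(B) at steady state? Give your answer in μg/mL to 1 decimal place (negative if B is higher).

Regimen A: f = (1/2)^(29/8) ≈ 0.0811; Cmin,ss = (1251/221)·f/(1−f) ≈ 0.500 μg/mL.
Regimen B: f = (1/2)^(28/8) ≈ 0.0884; Cmin,ss = (748/221)·f/(1−f) ≈ 0.328 μg/mL.
Difference ≈ 0.500 − 0.328 ≈ 0.172 μg/mL.

0.2 μg/mL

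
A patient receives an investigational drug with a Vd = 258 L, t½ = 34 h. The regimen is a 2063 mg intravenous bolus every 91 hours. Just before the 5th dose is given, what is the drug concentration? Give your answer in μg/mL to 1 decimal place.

1.5 μg/mL

f = (1/2)^(τ/t½) = (1/2)^(91/34) ≈ 0.1564.
C₀ = D/Vd = 2063/258 ≈ 7.996 μg/mL.
Before the 5th dose, 4 doses have been given. Superposition: Cmin = C₀·(f + f² + … + f^4).
≈ 7.996 × (0.1564 + 0.0245 + 0.0038 + 0.0006) ≈ 7.996 × 0.1853 ≈ 1.482 μg/mL.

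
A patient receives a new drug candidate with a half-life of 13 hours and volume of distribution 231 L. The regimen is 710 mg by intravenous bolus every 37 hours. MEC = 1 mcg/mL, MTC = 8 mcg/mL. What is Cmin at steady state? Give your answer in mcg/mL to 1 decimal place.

0.5 mcg/mL

τ/t½ = 37/13 ≈ 2.8462, so fraction remaining f = (1/2)^(37/13) ≈ 0.1391.
Each bolus raises the concentration by D/Vd = 710/231 ≈ 3.074 mcg/mL.
Steady-state trough Cmin,ss = C₀·f/(1−f) ≈ 3.074 × 0.1391/0.8609 ≈ 0.497 mcg/mL.
Trough 0.5 mcg/mL vs MEC 1 mcg/mL: subtherapeutic.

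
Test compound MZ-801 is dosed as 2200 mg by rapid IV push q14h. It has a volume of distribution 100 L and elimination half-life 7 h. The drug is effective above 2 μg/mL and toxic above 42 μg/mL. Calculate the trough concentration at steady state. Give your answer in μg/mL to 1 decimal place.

The dosing interval is 2 half-lives, so f = 2^(−2) = 0.25.
At steady state, R = 1/(1 − 0.25) = 4/3.
Single-dose peak C₀ = D/Vd = 2200/100 = 22 μg/mL.
Steady-state peak Cmax,ss = C₀·R = 22 × 4/3 ≈ 29.333 μg/mL.
Steady-state trough Cmin,ss = Cmax,ss·f ≈ 29.333 × 0.25 ≈ 7.333 μg/mL.
Trough 7.3 μg/mL vs MEC 2 μg/mL: adequate.

7.3 μg/mL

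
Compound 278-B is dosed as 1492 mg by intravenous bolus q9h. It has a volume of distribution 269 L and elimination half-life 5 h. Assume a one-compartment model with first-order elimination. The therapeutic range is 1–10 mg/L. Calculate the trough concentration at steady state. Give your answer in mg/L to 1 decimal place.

2.2 mg/L

k = ln2/t½ = ln2/5 ≈ 0.138629 h⁻¹; fraction remaining f = e^(−kτ) = e^(−0.138629×9) ≈ 0.2872.
Accumulation ratio R = 1/(1 − f) ≈ 1/0.7128 ≈ 1.4029.
Single-dose peak C₀ = D/Vd = 1492/269 ≈ 5.546 mg/L.
Cmax,ss = C₀/(1 − f) ≈ 5.546/0.7128 ≈ 7.781 mg/L.
One interval later, Cmin,ss = Cmax,ss·e^(−kτ) ≈ 7.781 × 0.2872 ≈ 2.235 mg/L.
Trough 2.2 mg/L vs MEC 1 mg/L: adequate.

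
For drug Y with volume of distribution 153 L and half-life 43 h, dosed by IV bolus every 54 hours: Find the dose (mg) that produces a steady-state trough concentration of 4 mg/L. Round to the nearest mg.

849 mg

τ/t½ = 54/43 ≈ 1.2558, so f = (1/2)^(54/43) ≈ 0.418757.
Cmin,ss = (D/Vd)·f/(1−f), so D = Cmin,ss·Vd·(1−f)/f.
D = 4 × 153 × (1−f)/f ≈ 4 × 153 × 1.38802 ≈ 849.47 mg.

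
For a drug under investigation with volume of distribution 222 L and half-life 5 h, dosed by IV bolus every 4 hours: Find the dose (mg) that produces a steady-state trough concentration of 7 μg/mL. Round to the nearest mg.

1152 mg

τ/t½ = 4/5 ≈ 0.8, so f = (1/2)^(4/5) ≈ 0.574349.
Cmin,ss = (D/Vd)·f/(1−f), so D = Cmin,ss·Vd·(1−f)/f.
D = 7 × 222 × (1−f)/f ≈ 7 × 222 × 0.74110 ≈ 1151.67 mg.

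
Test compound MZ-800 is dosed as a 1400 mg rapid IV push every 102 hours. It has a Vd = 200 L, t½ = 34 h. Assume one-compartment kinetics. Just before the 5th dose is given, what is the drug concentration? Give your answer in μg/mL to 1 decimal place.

f = (1/2)^(τ/t½) = (1/2)^(102/34) ≈ 0.1250.
C₀ = D/Vd = 1400/200 ≈ 7.000 μg/mL.
Before the 5th dose, 4 doses have been given. Superposition: Cmin = C₀·(f + f² + … + f^4).
≈ 7.000 × (0.1250 + 0.0156 + 0.0020 + 0.0002) ≈ 7.000 × 0.1428 ≈ 1.000 μg/mL.

1.0 μg/mL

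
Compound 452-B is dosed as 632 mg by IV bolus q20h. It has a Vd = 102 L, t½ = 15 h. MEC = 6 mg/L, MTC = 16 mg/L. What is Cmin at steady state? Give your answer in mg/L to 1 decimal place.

4.1 mg/L

τ/t½ = 20/15 ≈ 1.3333, so fraction remaining f = (1/2)^(20/15) ≈ 0.3969.
Single-dose peak C₀ = D/Vd = 632/102 ≈ 6.196 mg/L.
Steady-state trough Cmin,ss = C₀·f/(1−f) ≈ 6.196 × 0.3969/0.6031 ≈ 4.078 mg/L.
Trough 4.1 mg/L vs MEC 6 mg/L: subtherapeutic.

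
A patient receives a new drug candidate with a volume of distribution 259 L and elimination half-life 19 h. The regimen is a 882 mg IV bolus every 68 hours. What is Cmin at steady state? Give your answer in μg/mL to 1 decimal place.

Over one 68-h interval, 68/19 ≈ 3.5789 half-lives elapse, leaving f ≈ 0.0837 of each dose.
Accumulation ratio R = 1/(1 − f) ≈ 1/0.9163 ≈ 1.0913.
Single-dose peak C₀ = D/Vd = 882/259 ≈ 3.405 μg/mL.
Steady-state peak Cmax,ss = C₀·R ≈ 3.405 × 1.0913 ≈ 3.716 μg/mL.
Steady-state trough Cmin,ss = Cmax,ss·f ≈ 3.716 × 0.0837 ≈ 0.311 μg/mL.

0.3 μg/mL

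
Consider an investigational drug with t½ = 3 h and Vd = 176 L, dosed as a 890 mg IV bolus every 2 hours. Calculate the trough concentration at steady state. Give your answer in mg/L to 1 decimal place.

Over one 2-h interval, 2/3 ≈ 0.66667 half-lives elapse, leaving f ≈ 0.6300 of each dose.
Single-dose peak C₀ = D/Vd = 890/176 ≈ 5.057 mg/L.
Steady-state trough Cmin,ss = C₀·f/(1−f) ≈ 5.057 × 0.6300/0.3700 ≈ 8.611 mg/L.

8.6 mg/L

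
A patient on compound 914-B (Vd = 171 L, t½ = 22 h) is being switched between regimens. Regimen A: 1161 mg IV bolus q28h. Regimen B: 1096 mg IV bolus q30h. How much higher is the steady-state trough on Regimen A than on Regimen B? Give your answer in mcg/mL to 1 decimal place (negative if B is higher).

Regimen A: f = (1/2)^(28/22) ≈ 0.4139; Cmin,ss = (1161/171)·f/(1−f) ≈ 4.795 mcg/mL.
Regimen B: f = (1/2)^(30/22) ≈ 0.3886; Cmin,ss = (1096/171)·f/(1−f) ≈ 4.074 mcg/mL.
Difference ≈ 4.795 − 4.074 ≈ 0.721 mcg/mL.

0.7 mcg/mL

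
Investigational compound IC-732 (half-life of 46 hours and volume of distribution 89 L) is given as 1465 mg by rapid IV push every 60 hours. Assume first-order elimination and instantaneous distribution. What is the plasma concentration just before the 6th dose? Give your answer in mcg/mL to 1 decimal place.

11.1 mcg/mL

f = (1/2)^(τ/t½) = (1/2)^(60/46) ≈ 0.4049.
C₀ = D/Vd = 1465/89 ≈ 16.461 mcg/mL.
Before the 6th dose, 5 doses have been given. Superposition: Cmin = C₀·(f + f² + … + f^5).
≈ 16.461 × (0.4049 + 0.1639 + 0.0664 + 0.0269 + 0.0109) ≈ 16.461 × 0.6730 ≈ 11.078 mcg/mL.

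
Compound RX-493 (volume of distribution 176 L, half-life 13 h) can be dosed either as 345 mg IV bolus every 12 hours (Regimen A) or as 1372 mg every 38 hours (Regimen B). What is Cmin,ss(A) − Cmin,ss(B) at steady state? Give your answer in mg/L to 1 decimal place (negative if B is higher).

Regimen A: f = (1/2)^(12/13) ≈ 0.5274; Cmin,ss = (345/176)·f/(1−f) ≈ 2.188 mg/L.
Regimen B: f = (1/2)^(38/13) ≈ 0.1318; Cmin,ss = (1372/176)·f/(1−f) ≈ 1.183 mg/L.
Difference ≈ 2.188 − 1.183 ≈ 1.005 mg/L.

1.0 mg/L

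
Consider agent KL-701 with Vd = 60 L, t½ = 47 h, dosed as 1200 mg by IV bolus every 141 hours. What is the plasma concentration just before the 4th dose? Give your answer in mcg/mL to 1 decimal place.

2.9 mcg/mL

f = (1/2)^(τ/t½) = (1/2)^(141/47) ≈ 0.1250.
C₀ = D/Vd = 1200/60 ≈ 20.000 mcg/mL.
Before the 4th dose, 3 doses have been given. Superposition: Cmin = C₀·(f + f² + … + f^3).
≈ 20.000 × (0.1250 + 0.0156 + 0.0020) ≈ 20.000 × 0.1426 ≈ 2.852 mcg/mL.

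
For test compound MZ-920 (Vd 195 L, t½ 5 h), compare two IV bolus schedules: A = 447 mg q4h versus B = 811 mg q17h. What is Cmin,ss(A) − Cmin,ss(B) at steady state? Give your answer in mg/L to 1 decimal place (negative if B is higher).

2.7 mg/L

Regimen A: f = (1/2)^(4/5) ≈ 0.5743; Cmin,ss = (447/195)·f/(1−f) ≈ 3.092 mg/L.
Regimen B: f = (1/2)^(17/5) ≈ 0.0947; Cmin,ss = (811/195)·f/(1−f) ≈ 0.435 mg/L.
Difference ≈ 3.092 − 0.435 ≈ 2.657 mg/L.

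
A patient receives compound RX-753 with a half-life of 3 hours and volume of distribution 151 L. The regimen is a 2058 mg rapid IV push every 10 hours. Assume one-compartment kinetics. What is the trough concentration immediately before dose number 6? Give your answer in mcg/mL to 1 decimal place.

f = (1/2)^(τ/t½) = (1/2)^(10/3) ≈ 0.0992.
C₀ = D/Vd = 2058/151 ≈ 13.629 mcg/mL.
Before the 6th dose, 5 doses have been given. Superposition: Cmin = C₀·(f + f² + … + f^5).
≈ 13.629 × (0.0992 + 0.0098 + 0.0010 + 0.0001 + 0.0000) ≈ 13.629 × 0.1101 ≈ 1.501 mcg/mL.

1.5 mcg/mL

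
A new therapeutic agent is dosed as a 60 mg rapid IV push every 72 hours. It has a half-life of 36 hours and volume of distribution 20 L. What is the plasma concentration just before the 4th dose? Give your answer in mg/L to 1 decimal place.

f = (1/2)^(τ/t½) = (1/2)^(72/36) ≈ 0.2500.
C₀ = D/Vd = 60/20 ≈ 3.000 mg/L.
Before the 4th dose, 3 doses have been given. Superposition: Cmin = C₀·(f + f² + … + f^3).
≈ 3.000 × (0.2500 + 0.0625 + 0.0156) ≈ 3.000 × 0.3281 ≈ 0.984 mg/L.

1.0 mg/L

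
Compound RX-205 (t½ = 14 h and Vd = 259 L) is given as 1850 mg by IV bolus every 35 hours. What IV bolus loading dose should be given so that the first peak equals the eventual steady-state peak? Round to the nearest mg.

f = (1/2)^(35/14) ≈ 0.176777; accumulation ratio R = 1/(1−f) ≈ 1.21474.
Loading dose to hit Cmax,ss on first dose: D_load = D_maint·R ≈ 1850 × 1.21474 ≈ 2247.27 mg.

2247 mg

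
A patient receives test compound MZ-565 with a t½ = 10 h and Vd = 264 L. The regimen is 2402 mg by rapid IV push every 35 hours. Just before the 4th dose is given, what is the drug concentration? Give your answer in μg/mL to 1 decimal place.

f = (1/2)^(τ/t½) = (1/2)^(35/10) ≈ 0.0884.
C₀ = D/Vd = 2402/264 ≈ 9.098 μg/mL.
Before the 4th dose, 3 doses have been given. Superposition: Cmin = C₀·(f + f² + … + f^3).
≈ 9.098 × (0.0884 + 0.0078 + 0.0007) ≈ 9.098 × 0.0969 ≈ 0.882 μg/mL.

0.9 μg/mL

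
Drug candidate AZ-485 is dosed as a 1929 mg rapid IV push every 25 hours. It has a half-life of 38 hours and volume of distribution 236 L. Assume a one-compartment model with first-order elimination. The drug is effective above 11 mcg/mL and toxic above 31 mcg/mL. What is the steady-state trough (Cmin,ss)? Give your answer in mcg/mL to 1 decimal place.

14.1 mcg/mL

τ/t½ = 25/38 ≈ 0.65789, so fraction remaining f = (1/2)^(25/38) ≈ 0.6338.
Each bolus raises the concentration by D/Vd = 1929/236 ≈ 8.174 mcg/mL.
Steady-state trough Cmin,ss = C₀·f/(1−f) ≈ 8.174 × 0.6338/0.3662 ≈ 14.147 mcg/mL.
Trough 14.1 mcg/mL vs MEC 11 mcg/mL: adequate.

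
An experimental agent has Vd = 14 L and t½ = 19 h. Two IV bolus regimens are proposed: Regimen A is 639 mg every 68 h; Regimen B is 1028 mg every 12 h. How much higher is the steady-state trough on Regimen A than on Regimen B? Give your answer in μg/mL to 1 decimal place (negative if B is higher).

-129.5 μg/mL

Regimen A: f = (1/2)^(68/19) ≈ 0.0837; Cmin,ss = (639/14)·f/(1−f) ≈ 4.169 μg/mL.
Regimen B: f = (1/2)^(12/19) ≈ 0.6455; Cmin,ss = (1028/14)·f/(1−f) ≈ 133.704 μg/mL.
Difference ≈ 4.169 − 133.704 ≈ -129.535 μg/mL.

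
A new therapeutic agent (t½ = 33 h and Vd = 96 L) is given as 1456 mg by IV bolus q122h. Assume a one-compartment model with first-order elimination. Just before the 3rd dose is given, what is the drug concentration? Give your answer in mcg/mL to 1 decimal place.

f = (1/2)^(τ/t½) = (1/2)^(122/33) ≈ 0.0771.
C₀ = D/Vd = 1456/96 ≈ 15.167 mcg/mL.
Before the 3rd dose, 2 doses have been given. Superposition: Cmin = C₀·(f + f²).
≈ 15.167 × (0.0771 + 0.0059) ≈ 15.167 × 0.0830 ≈ 1.259 mcg/mL.

1.3 mcg/mL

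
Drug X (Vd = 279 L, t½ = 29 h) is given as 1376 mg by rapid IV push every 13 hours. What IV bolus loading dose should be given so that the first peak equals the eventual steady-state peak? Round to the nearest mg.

f = (1/2)^(13/29) ≈ 0.732918; accumulation ratio R = 1/(1−f) ≈ 3.74417.
Loading dose to hit Cmax,ss on first dose: D_load = D_maint·R ≈ 1376 × 3.74417 ≈ 5151.98 mg.

5152 mg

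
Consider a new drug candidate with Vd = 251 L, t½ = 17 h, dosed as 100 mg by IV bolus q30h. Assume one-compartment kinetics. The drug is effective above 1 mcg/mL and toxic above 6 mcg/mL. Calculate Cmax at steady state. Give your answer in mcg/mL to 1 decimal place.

τ/t½ = 30/17 ≈ 1.7647, so fraction remaining f = (1/2)^(30/17) ≈ 0.2943.
Accumulation ratio R = 1/(1 − f) ≈ 1/0.7057 ≈ 1.4170.
Single-dose peak C₀ = D/Vd = 100/251 ≈ 0.398 mcg/mL.
Steady-state peak Cmax,ss = C₀·R ≈ 0.398 × 1.4170 ≈ 0.564 mcg/mL.
Peak 0.6 mcg/mL vs MTC 6 mcg/mL: below toxic threshold.

0.6 mcg/mL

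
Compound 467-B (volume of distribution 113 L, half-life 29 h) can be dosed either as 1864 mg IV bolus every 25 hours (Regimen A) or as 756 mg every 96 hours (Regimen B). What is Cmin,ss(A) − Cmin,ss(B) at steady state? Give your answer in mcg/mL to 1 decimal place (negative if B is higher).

Regimen A: f = (1/2)^(25/29) ≈ 0.5502; Cmin,ss = (1864/113)·f/(1−f) ≈ 20.178 mcg/mL.
Regimen B: f = (1/2)^(96/29) ≈ 0.1008; Cmin,ss = (756/113)·f/(1−f) ≈ 0.750 mcg/mL.
Difference ≈ 20.178 − 0.750 ≈ 19.428 mcg/mL.

19.4 mcg/mL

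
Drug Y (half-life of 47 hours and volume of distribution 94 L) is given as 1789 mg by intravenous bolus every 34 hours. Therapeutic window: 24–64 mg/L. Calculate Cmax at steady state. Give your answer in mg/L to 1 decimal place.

48.3 mg/L

Over one 34-h interval, 34/47 ≈ 0.7234 half-lives elapse, leaving f ≈ 0.6057 of each dose.
Accumulation ratio R = 1/(1 − f) ≈ 1/0.3943 ≈ 2.5361.
Single-dose peak C₀ = D/Vd = 1789/94 ≈ 19.032 mg/L.
Cmax,ss = C₀/(1 − f) ≈ 19.032/0.3943 ≈ 48.268 mg/L.
Peak 48.3 mg/L vs MTC 64 mg/L: below toxic threshold.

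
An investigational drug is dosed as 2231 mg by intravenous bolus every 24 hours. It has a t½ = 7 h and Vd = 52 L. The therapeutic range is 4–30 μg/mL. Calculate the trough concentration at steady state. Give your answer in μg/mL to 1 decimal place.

Over one 24-h interval, 24/7 ≈ 3.4286 half-lives elapse, leaving f ≈ 0.0929 of each dose.
Each bolus raises the concentration by D/Vd = 2231/52 ≈ 42.904 μg/mL.
Steady-state trough Cmin,ss = C₀·f/(1−f) ≈ 42.904 × 0.0929/0.9071 ≈ 4.394 μg/mL.
Trough 4.4 μg/mL vs MEC 4 μg/mL: adequate.

4.4 μg/mL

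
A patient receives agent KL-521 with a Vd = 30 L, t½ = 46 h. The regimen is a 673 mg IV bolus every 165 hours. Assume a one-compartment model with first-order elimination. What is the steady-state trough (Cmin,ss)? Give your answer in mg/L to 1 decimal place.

τ/t½ = 165/46 ≈ 3.587, so fraction remaining f = (1/2)^(165/46) ≈ 0.0832.
At steady state, accumulation factor R = 1/(1 − e^(−kτ)) ≈ 1.0908.
Each bolus raises the concentration by D/Vd = 673/30 ≈ 22.433 mg/L.
Cmax,ss = C₀/(1 − f) ≈ 22.433/0.9168 ≈ 24.469 mg/L.
Steady-state trough Cmin,ss = Cmax,ss·f ≈ 24.469 × 0.0832 ≈ 2.036 mg/L.

2.0 mg/L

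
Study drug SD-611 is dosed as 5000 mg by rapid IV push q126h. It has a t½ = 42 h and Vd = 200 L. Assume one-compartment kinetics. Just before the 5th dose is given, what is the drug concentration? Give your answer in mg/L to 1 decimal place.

3.6 mg/L

f = (1/2)^(τ/t½) = (1/2)^(126/42) ≈ 0.1250.
C₀ = D/Vd = 5000/200 ≈ 25.000 mg/L.
Before the 5th dose, 4 doses have been given. Superposition: Cmin = C₀·(f + f² + … + f^4).
≈ 25.000 × (0.1250 + 0.0156 + 0.0020 + 0.0002) ≈ 25.000 × 0.1428 ≈ 3.570 mg/L.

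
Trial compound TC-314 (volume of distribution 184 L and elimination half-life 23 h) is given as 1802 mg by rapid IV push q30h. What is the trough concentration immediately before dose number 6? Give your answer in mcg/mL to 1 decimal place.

f = (1/2)^(τ/t½) = (1/2)^(30/23) ≈ 0.4049.
C₀ = D/Vd = 1802/184 ≈ 9.793 mcg/mL.
Before the 6th dose, 5 doses have been given. Superposition: Cmin = C₀·(f + f² + … + f^5).
≈ 9.793 × (0.4049 + 0.1639 + 0.0664 + 0.0269 + 0.0109) ≈ 9.793 × 0.6730 ≈ 6.591 mcg/mL.

6.6 mcg/mL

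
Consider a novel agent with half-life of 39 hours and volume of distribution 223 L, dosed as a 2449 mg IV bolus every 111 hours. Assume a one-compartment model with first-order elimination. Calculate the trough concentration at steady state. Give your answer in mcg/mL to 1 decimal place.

1.8 mcg/mL

k = ln2/t½ = ln2/39 ≈ 0.017773 h⁻¹; fraction remaining f = e^(−kτ) = e^(−0.017773×111) ≈ 0.1391.
Each bolus raises the concentration by D/Vd = 2449/223 ≈ 10.982 mcg/mL.
Steady-state trough Cmin,ss = C₀·f/(1−f) ≈ 10.982 × 0.1391/0.8609 ≈ 1.774 mcg/mL.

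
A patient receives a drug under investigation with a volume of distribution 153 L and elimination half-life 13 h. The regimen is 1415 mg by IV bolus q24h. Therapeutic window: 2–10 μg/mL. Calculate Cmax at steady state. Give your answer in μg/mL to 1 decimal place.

Over one 24-h interval, 24/13 ≈ 1.8462 half-lives elapse, leaving f ≈ 0.2781 of each dose.
At steady state, accumulation factor R = 1/(1 − e^(−kτ)) ≈ 1.3852.
Single-dose peak C₀ = D/Vd = 1415/153 ≈ 9.248 μg/mL.
Steady-state peak Cmax,ss = C₀·R ≈ 9.248 × 1.3852 ≈ 12.810 μg/mL.
Peak 12.8 μg/mL vs MTC 10 μg/mL: exceeds toxic threshold.

12.8 μg/mL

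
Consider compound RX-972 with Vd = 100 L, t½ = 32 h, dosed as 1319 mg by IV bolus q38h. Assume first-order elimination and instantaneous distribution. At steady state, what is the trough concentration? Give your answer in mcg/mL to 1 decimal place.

10.3 mcg/mL

k = ln2/t½ = ln2/32 ≈ 0.021661 h⁻¹; fraction remaining f = e^(−kτ) = e^(−0.021661×38) ≈ 0.4391.
Each bolus raises the concentration by D/Vd = 1319/100 ≈ 13.190 mcg/mL.
Steady-state trough Cmin,ss = C₀·f/(1−f) ≈ 13.190 × 0.4391/0.5609 ≈ 10.326 mcg/mL.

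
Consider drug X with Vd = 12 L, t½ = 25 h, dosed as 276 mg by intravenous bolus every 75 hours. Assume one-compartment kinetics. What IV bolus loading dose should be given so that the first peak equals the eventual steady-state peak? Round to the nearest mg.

315 mg

f = (1/2)^(75/25) ≈ 0.125000; accumulation ratio R = 1/(1−f) ≈ 1.14286.
Loading dose to hit Cmax,ss on first dose: D_load = D_maint·R ≈ 276 × 1.14286 ≈ 315.43 mg.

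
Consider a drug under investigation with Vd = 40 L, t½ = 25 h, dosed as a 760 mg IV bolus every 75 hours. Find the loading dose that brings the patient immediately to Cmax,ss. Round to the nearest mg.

f = (1/2)^(75/25) ≈ 0.125000; accumulation ratio R = 1/(1−f) ≈ 1.14286.
Loading dose to hit Cmax,ss on first dose: D_load = D_maint·R ≈ 760 × 1.14286 ≈ 868.57 mg.

869 mg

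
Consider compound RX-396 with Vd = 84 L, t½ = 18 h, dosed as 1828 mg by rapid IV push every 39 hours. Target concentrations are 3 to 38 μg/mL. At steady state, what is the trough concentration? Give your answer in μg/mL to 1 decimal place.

6.2 μg/mL

k = ln2/t½ = ln2/18 ≈ 0.038508 h⁻¹; fraction remaining f = e^(−kτ) = e^(−0.038508×39) ≈ 0.2227.
Each bolus raises the concentration by D/Vd = 1828/84 ≈ 21.762 μg/mL.
Steady-state trough Cmin,ss = C₀·f/(1−f) ≈ 21.762 × 0.2227/0.7773 ≈ 6.235 μg/mL.
Trough 6.2 μg/mL vs MEC 3 μg/mL: adequate.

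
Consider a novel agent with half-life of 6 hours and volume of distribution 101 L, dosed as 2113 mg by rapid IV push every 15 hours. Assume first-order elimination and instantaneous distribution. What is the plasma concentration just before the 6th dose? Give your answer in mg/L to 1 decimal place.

f = (1/2)^(τ/t½) = (1/2)^(15/6) ≈ 0.1768.
C₀ = D/Vd = 2113/101 ≈ 20.921 mg/L.
Before the 6th dose, 5 doses have been given. Superposition: Cmin = C₀·(f + f² + … + f^5).
≈ 20.921 × (0.1768 + 0.0313 + 0.0055 + 0.0010 + 0.0002) ≈ 20.921 × 0.2148 ≈ 4.494 mg/L.

4.5 mg/L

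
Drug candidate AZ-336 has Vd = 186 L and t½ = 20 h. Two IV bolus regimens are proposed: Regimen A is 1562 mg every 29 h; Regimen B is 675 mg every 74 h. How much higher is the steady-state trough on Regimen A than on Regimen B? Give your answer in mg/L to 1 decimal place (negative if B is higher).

4.5 mg/L

Regimen A: f = (1/2)^(29/20) ≈ 0.3660; Cmin,ss = (1562/186)·f/(1−f) ≈ 4.848 mg/L.
Regimen B: f = (1/2)^(74/20) ≈ 0.0769; Cmin,ss = (675/186)·f/(1−f) ≈ 0.302 mg/L.
Difference ≈ 4.848 − 0.302 ≈ 4.546 mg/L.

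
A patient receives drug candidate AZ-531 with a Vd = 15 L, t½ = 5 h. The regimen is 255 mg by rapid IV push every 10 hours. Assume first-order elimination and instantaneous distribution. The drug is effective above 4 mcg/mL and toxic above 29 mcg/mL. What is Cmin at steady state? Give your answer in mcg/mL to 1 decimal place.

5.7 mcg/mL

τ = 10 h = 2 half-lives, so f = (1/2)^2 = 0.25.
At steady state, R = 1/(1 − 0.25) = 4/3.
Single-dose peak C₀ = D/Vd = 255/15 = 17 mcg/mL.
Steady-state peak Cmax,ss = C₀·R = 17 × 4/3 ≈ 22.667 mcg/mL.
Steady-state trough Cmin,ss = Cmax,ss·f ≈ 22.667 × 0.25 ≈ 5.667 mcg/mL.
Trough 5.7 mcg/mL vs MEC 4 mcg/mL: adequate.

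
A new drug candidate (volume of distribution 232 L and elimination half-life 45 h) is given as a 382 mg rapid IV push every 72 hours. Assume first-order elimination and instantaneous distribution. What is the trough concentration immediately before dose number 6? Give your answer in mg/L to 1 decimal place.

f = (1/2)^(τ/t½) = (1/2)^(72/45) ≈ 0.3299.
C₀ = D/Vd = 382/232 ≈ 1.647 mg/L.
Before the 6th dose, 5 doses have been given. Superposition: Cmin = C₀·(f + f² + … + f^5).
≈ 1.647 × (0.3299 + 0.1088 + 0.0359 + 0.0118 + 0.0039) ≈ 1.647 × 0.4903 ≈ 0.808 mg/L.

0.8 mg/L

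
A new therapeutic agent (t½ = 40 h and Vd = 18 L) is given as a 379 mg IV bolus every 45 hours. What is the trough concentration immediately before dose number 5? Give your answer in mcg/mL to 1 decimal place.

17.0 mcg/mL

f = (1/2)^(τ/t½) = (1/2)^(45/40) ≈ 0.4585.
C₀ = D/Vd = 379/18 ≈ 21.056 mcg/mL.
Before the 5th dose, 4 doses have been given. Superposition: Cmin = C₀·(f + f² + … + f^4).
≈ 21.056 × (0.4585 + 0.2102 + 0.0964 + 0.0442) ≈ 21.056 × 0.8093 ≈ 17.041 mcg/mL.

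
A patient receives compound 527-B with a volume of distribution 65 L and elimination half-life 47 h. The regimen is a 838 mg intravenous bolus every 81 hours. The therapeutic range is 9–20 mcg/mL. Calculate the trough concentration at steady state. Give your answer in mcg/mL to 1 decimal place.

Over one 81-h interval, 81/47 ≈ 1.7234 half-lives elapse, leaving f ≈ 0.3028 of each dose.
Single-dose peak C₀ = D/Vd = 838/65 ≈ 12.892 mcg/mL.
Steady-state trough Cmin,ss = C₀·f/(1−f) ≈ 12.892 × 0.3028/0.6972 ≈ 5.599 mcg/mL.
Trough 5.6 mcg/mL vs MEC 9 mcg/mL: subtherapeutic.

5.6 mcg/mL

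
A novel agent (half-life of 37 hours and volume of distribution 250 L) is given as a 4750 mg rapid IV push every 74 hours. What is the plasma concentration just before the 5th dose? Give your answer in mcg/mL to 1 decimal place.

6.3 mcg/mL

f = (1/2)^(τ/t½) = (1/2)^(74/37) ≈ 0.2500.
C₀ = D/Vd = 4750/250 ≈ 19.000 mcg/mL.
Before the 5th dose, 4 doses have been given. Superposition: Cmin = C₀·(f + f² + … + f^4).
≈ 19.000 × (0.2500 + 0.0625 + 0.0156 + 0.0039) ≈ 19.000 × 0.3320 ≈ 6.308 mcg/mL.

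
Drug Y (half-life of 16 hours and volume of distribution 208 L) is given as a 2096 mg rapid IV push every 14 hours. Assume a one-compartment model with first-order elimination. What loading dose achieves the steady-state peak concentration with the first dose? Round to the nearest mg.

f = (1/2)^(14/16) ≈ 0.545254; accumulation ratio R = 1/(1−f) ≈ 2.19903.
Loading dose to hit Cmax,ss on first dose: D_load = D_maint·R ≈ 2096 × 2.19903 ≈ 4609.17 mg.

4609 mg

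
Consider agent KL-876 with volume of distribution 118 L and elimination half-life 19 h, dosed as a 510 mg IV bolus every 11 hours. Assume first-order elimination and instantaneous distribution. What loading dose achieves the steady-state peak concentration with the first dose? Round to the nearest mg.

f = (1/2)^(11/19) ≈ 0.669452; accumulation ratio R = 1/(1−f) ≈ 3.02528.
Loading dose to hit Cmax,ss on first dose: D_load = D_maint·R ≈ 510 × 3.02528 ≈ 1542.89 mg.

1543 mg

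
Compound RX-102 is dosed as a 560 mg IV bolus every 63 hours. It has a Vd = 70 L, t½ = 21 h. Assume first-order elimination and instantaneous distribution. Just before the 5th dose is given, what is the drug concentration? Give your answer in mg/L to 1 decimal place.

1.1 mg/L

f = (1/2)^(τ/t½) = (1/2)^(63/21) ≈ 0.1250.
C₀ = D/Vd = 560/70 ≈ 8.000 mg/L.
Before the 5th dose, 4 doses have been given. Superposition: Cmin = C₀·(f + f² + … + f^4).
≈ 8.000 × (0.1250 + 0.0156 + 0.0020 + 0.0002) ≈ 8.000 × 0.1428 ≈ 1.142 mg/L.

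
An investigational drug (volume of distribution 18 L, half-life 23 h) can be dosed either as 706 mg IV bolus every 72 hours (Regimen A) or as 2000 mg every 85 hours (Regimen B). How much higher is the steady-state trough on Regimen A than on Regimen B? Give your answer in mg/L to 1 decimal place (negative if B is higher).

-4.2 mg/L

Regimen A: f = (1/2)^(72/23) ≈ 0.1142; Cmin,ss = (706/18)·f/(1−f) ≈ 5.057 mg/L.
Regimen B: f = (1/2)^(85/23) ≈ 0.0772; Cmin,ss = (2000/18)·f/(1−f) ≈ 9.295 mg/L.
Difference ≈ 5.057 − 9.295 ≈ -4.238 mg/L.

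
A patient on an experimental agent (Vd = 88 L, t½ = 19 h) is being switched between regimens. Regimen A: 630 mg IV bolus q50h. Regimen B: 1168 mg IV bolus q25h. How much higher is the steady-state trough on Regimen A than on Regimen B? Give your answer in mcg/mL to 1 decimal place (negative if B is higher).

-7.5 mcg/mL

Regimen A: f = (1/2)^(50/19) ≈ 0.1614; Cmin,ss = (630/88)·f/(1−f) ≈ 1.378 mcg/mL.
Regimen B: f = (1/2)^(25/19) ≈ 0.4017; Cmin,ss = (1168/88)·f/(1−f) ≈ 8.911 mcg/mL.
Difference ≈ 1.378 − 8.911 ≈ -7.533 mcg/mL.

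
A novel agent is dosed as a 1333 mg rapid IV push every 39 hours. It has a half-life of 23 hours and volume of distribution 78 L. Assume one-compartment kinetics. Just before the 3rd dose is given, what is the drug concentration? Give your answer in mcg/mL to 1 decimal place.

f = (1/2)^(τ/t½) = (1/2)^(39/23) ≈ 0.3087.
C₀ = D/Vd = 1333/78 ≈ 17.090 mcg/mL.
Before the 3rd dose, 2 doses have been given. Superposition: Cmin = C₀·(f + f²).
≈ 17.090 × (0.3087 + 0.0953) ≈ 17.090 × 0.4040 ≈ 6.904 mcg/mL.

6.9 mcg/mL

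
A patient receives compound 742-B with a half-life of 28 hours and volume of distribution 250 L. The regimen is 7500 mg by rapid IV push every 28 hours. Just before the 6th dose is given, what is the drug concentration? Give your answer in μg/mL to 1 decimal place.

29.1 μg/mL

f = (1/2)^(τ/t½) = (1/2)^(28/28) ≈ 0.5000.
C₀ = D/Vd = 7500/250 ≈ 30.000 μg/mL.
Before the 6th dose, 5 doses have been given. Superposition: Cmin = C₀·(f + f² + … + f^5).
≈ 30.000 × (0.5000 + 0.2500 + 0.1250 + 0.0625 + 0.0313) ≈ 30.000 × 0.9688 ≈ 29.064 μg/mL.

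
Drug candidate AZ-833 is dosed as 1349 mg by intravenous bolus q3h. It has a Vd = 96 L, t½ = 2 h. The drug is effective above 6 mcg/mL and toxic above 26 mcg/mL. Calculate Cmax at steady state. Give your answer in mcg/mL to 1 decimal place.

k = ln2/t½ = ln2/2 ≈ 0.346574 h⁻¹; fraction remaining f = e^(−kτ) = e^(−0.346574×3) ≈ 0.3536.
At steady state, accumulation factor R = 1/(1 − e^(−kτ)) ≈ 1.5470.
Single-dose peak C₀ = D/Vd = 1349/96 ≈ 14.052 mcg/mL.
Cmax,ss = C₀/(1 − f) ≈ 14.052/0.6464 ≈ 21.739 mcg/mL.
Peak 21.7 mcg/mL vs MTC 26 mcg/mL: below toxic threshold.

21.7 mcg/mL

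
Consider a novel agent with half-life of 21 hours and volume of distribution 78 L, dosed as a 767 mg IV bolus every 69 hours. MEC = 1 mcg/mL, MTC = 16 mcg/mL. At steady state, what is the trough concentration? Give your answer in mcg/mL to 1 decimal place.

τ/t½ = 69/21 ≈ 3.2857, so fraction remaining f = (1/2)^(69/21) ≈ 0.1025.
Accumulation ratio R = 1/(1 − f) ≈ 1/0.8975 ≈ 1.1142.
Single-dose peak C₀ = D/Vd = 767/78 ≈ 9.833 mcg/mL.
Steady-state peak Cmax,ss = C₀·R ≈ 9.833 × 1.1142 ≈ 10.956 mcg/mL.
One interval later, Cmin,ss = Cmax,ss·e^(−kτ) ≈ 10.956 × 0.1025 ≈ 1.123 mcg/mL.
Trough 1.1 mcg/mL vs MEC 1 mcg/mL: adequate.

1.1 mcg/mL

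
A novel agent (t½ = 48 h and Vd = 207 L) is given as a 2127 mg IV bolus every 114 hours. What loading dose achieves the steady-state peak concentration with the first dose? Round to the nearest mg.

f = (1/2)^(114/48) ≈ 0.192776; accumulation ratio R = 1/(1−f) ≈ 1.23881.
Loading dose to hit Cmax,ss on first dose: D_load = D_maint·R ≈ 2127 × 1.23881 ≈ 2634.95 mg.

2635 mg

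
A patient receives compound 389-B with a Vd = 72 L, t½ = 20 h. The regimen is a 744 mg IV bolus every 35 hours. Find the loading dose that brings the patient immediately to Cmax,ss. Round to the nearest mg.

f = (1/2)^(35/20) ≈ 0.297302; accumulation ratio R = 1/(1−f) ≈ 1.42309.
Loading dose to hit Cmax,ss on first dose: D_load = D_maint·R ≈ 744 × 1.42309 ≈ 1058.78 mg.

1059 mg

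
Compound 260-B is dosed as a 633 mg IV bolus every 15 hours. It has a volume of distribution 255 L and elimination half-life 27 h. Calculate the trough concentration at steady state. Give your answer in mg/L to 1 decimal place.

τ/t½ = 15/27 ≈ 0.55556, so fraction remaining f = (1/2)^(15/27) ≈ 0.6804.
Each bolus raises the concentration by D/Vd = 633/255 ≈ 2.482 mg/L.
Steady-state trough Cmin,ss = C₀·f/(1−f) ≈ 2.482 × 0.6804/0.3196 ≈ 5.284 mg/L.

5.3 mg/L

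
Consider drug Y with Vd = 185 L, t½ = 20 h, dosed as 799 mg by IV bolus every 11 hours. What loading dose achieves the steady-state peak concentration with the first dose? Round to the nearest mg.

f = (1/2)^(11/20) ≈ 0.683020; accumulation ratio R = 1/(1−f) ≈ 3.15477.
Loading dose to hit Cmax,ss on first dose: D_load = D_maint·R ≈ 799 × 3.15477 ≈ 2520.66 mg.

2521 mg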